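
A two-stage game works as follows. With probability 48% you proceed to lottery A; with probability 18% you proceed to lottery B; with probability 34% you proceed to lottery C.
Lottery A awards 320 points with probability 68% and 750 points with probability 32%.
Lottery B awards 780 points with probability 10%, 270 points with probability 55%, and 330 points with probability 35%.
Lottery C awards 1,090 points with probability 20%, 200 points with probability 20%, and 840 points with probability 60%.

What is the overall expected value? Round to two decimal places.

540.29 points

EV(A) = 0.68 × 320 + 0.32 × 750 = 217.6 + 240 = 457.6
EV(B) = 0.1 × 780 + 0.55 × 270 + 0.35 × 330 = 78 + 148.5 + 115.5 = 342
EV(C) = 0.2 × 1090 + 0.2 × 200 + 0.6 × 840 = 218 + 40 + 504 = 762
Overall = 0.48 × 457.6 + 0.18 × 342 + 0.34 × 762 = 219.648 + 61.56 + 259.08 = 540.288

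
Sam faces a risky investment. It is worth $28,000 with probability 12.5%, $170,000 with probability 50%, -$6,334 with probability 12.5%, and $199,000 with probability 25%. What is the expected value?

$137,458.25

EV = 0.125 × 28000 + 0.5 × 170000 + 0.125 × (-6334) + 0.25 × 199000 = 3500 + 85000 − 791.75 + 49750 = 137458.25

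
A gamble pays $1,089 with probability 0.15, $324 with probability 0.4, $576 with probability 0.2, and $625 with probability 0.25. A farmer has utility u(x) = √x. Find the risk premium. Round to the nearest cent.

$26.16

E[u] = 0.15·√1089 + 0.4·√324 + 0.2·√576 + 0.25·√625 = 0.15·33 + 0.4·18 + 0.2·24 + 0.25·25 = 23.2
CE = (23.2)² = 538.24
Risk premium = EV − CE = 564.4 − 538.24 = 26.16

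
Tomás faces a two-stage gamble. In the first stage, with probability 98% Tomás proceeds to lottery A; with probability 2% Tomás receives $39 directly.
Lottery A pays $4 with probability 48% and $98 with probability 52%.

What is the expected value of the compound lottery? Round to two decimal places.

EV(A) = 0.48 × 4 + 0.52 × 98 = 1.92 + 50.96 = 52.88
Branch B: 39 (certain)
Overall = 0.98 × 52.88 + 0.02 × 39 = 51.8224 + 0.78 = 52.6024

$52.60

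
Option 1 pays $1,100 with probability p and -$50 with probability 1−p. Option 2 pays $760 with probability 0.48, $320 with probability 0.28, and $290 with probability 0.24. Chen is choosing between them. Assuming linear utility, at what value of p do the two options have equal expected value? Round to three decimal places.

p = 0.499

EV(Option 2) = 0.48 × 760 + 0.28 × 320 + 0.24 × 290 = 364.8 + 89.6 + 69.6 = 524
p·1100 + (1−p)·(-50) = 524
1150p − 50 = 524
p = (524 + 50) / 1150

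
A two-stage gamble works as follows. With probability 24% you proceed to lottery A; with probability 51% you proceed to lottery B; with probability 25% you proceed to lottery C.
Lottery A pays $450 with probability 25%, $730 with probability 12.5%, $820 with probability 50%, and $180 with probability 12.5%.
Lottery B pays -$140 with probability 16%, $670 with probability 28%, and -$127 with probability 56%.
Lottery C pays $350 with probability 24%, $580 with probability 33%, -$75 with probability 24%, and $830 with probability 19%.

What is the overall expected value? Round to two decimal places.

EV(A) = 0.25 × 450 + 0.125 × 730 + 0.5 × 820 + 0.125 × 180 = 112.5 + 91.25 + 410 + 22.5 = 636.25
EV(B) = 0.16 × (-140) + 0.28 × 670 + 0.56 × (-127) = -22.4 + 187.6 − 71.12 = 94.08
EV(C) = 0.24 × 350 + 0.33 × 580 + 0.24 × (-75) + 0.19 × 830 = 84 + 191.4 − 18 + 157.7 = 415.1
Overall = 0.24 × 636.25 + 0.51 × 94.08 + 0.25 × 415.1 = 152.7 + 47.9808 + 103.775 = 304.4558

$304.46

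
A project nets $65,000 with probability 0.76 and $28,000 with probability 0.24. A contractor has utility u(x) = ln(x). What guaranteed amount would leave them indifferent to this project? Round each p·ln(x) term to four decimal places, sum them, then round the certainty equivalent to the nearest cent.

E[u] = 0.76·ln(65000) + 0.24·ln(28000) = 8.4224 + 2.4576 = 10.8800
CE = e^10.8800 ≈ 53103.60

$53,103.60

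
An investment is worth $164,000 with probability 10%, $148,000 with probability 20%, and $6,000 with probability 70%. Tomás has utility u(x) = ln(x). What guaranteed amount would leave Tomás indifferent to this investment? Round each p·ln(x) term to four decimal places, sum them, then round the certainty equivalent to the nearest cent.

$15,859.12

E[u] = 0.1·ln(164000) + 0.2·ln(148000) + 0.7·ln(6000) = 1.2008 + 2.3810 + 6.0897 = 9.6715
CE = e^9.6715 ≈ 15859.12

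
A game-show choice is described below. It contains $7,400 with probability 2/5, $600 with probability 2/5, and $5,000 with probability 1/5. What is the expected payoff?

EV = 2/5 × 7400 + 2/5 × 600 + 1/5 × 5000 = 2960 + 240 + 1000 = 4200

$4,200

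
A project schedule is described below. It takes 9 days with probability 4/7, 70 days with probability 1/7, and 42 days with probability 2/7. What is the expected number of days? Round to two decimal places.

EV = 4/7 × 9 + 1/7 × 70 + 2/7 × 42 = 5.1429 + 10 + 12 = 27.1429

27.14 days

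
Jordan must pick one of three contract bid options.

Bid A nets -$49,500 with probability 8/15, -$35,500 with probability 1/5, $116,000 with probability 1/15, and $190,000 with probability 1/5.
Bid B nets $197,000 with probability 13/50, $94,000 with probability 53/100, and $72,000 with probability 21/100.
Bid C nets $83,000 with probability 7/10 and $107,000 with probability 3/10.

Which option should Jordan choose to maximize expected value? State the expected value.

Bid A = 8/15 × (-49500) + 1/5 × (-35500) + 1/15 × 116000 + 1/5 × 190000 = -26400 − 7100 + 7733.3333 + 38000 = 12233.3333
Bid B = 13/50 × 197000 + 53/100 × 94000 + 21/100 × 72000 = 51220 + 49820 + 15120 = 116160
Bid C = 7/10 × 83000 + 3/10 × 107000 = 58100 + 32100 = 90200

Bid B ($116,160)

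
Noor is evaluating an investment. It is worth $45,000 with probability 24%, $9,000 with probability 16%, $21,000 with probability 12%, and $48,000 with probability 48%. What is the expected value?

EV = 0.24 × 45000 + 0.16 × 9000 + 0.12 × 21000 + 0.48 × 48000 = 10800 + 1440 + 2520 + 23040 = 37800

$37,800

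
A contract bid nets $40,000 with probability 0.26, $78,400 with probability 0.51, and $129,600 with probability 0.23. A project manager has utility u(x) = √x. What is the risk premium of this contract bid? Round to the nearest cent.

E[u] = 0.26·√40000 + 0.51·√78400 + 0.23·√129600 = 0.26·200 + 0.51·280 + 0.23·360 = 277.6
CE = (277.6)² = 77061.76
Risk premium = EV − CE = 80192 − 77061.76 = 3130.24

$3,130.24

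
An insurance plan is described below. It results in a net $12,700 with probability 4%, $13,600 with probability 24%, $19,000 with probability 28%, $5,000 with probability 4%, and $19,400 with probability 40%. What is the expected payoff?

EV = 0.04 × 12700 + 0.24 × 13600 + 0.28 × 19000 + 0.04 × 5000 + 0.4 × 19400 = 508 + 3264 + 5320 + 200 + 7760 = 17052

$17,052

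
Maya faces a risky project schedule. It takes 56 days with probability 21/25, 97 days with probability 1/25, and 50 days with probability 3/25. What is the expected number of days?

56.92 days

EV = 21/25 × 56 + 1/25 × 97 + 3/25 × 50 = 47.04 + 3.88 + 6 = 56.92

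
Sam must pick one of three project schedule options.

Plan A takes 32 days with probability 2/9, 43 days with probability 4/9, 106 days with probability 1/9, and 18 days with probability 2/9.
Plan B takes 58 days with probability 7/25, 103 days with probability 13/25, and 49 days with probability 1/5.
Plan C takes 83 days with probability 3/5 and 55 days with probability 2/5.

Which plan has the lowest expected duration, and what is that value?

Plan A = 2/9 × 32 + 4/9 × 43 + 1/9 × 106 + 2/9 × 18 = 7.1111 + 19.1111 + 11.7778 + 4 = 42
Plan B = 7/25 × 58 + 13/25 × 103 + 1/5 × 49 = 16.24 + 53.56 + 9.8 = 79.6
Plan C = 3/5 × 83 + 2/5 × 55 = 49.8 + 22 = 71.8

Plan A (42 days)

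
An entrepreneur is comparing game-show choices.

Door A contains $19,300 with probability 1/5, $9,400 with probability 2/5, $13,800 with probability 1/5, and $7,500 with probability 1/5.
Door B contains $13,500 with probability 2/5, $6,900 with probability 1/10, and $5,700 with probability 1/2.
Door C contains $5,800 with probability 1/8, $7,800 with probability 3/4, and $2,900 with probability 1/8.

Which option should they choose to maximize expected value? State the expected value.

Door A ($11,880)

Door A = 1/5 × 19300 + 2/5 × 9400 + 1/5 × 13800 + 1/5 × 7500 = 3860 + 3760 + 2760 + 1500 = 11880
Door B = 2/5 × 13500 + 1/10 × 6900 + 1/2 × 5700 = 5400 + 690 + 2850 = 8940
Door C = 1/8 × 5800 + 3/4 × 7800 + 1/8 × 2900 = 725 + 5850 + 362.5 = 6937.5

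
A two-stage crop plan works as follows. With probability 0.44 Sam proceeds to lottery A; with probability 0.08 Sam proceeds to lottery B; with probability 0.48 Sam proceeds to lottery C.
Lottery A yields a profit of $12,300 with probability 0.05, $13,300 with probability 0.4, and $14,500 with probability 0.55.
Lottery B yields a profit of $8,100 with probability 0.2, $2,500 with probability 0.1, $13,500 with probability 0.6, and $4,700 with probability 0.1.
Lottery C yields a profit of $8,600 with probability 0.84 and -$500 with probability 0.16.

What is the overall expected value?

$10,384.72

EV(A) = 0.05 × 12300 + 0.4 × 13300 + 0.55 × 14500 = 615 + 5320 + 7975 = 13910
EV(B) = 0.2 × 8100 + 0.1 × 2500 + 0.6 × 13500 + 0.1 × 4700 = 1620 + 250 + 8100 + 470 = 10440
EV(C) = 0.84 × 8600 + 0.16 × (-500) = 7224 − 80 = 7144
Overall = 0.44 × 13910 + 0.08 × 10440 + 0.48 × 7144 = 6120.4 + 835.2 + 3429.12 = 10384.72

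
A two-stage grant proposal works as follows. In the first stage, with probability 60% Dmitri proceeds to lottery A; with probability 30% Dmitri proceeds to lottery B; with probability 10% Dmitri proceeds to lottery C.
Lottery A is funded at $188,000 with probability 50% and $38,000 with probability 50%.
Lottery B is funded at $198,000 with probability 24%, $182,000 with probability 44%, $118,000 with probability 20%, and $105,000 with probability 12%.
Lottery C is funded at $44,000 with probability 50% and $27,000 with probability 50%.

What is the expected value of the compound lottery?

$120,490

EV(A) = 0.5 × 188000 + 0.5 × 38000 = 94000 + 19000 = 113000
EV(B) = 0.24 × 198000 + 0.44 × 182000 + 0.2 × 118000 + 0.12 × 105000 = 47520 + 80080 + 23600 + 12600 = 163800
EV(C) = 0.5 × 44000 + 0.5 × 27000 = 22000 + 13500 = 35500
Overall = 0.6 × 113000 + 0.3 × 163800 + 0.1 × 35500 = 67800 + 49140 + 3550 = 120490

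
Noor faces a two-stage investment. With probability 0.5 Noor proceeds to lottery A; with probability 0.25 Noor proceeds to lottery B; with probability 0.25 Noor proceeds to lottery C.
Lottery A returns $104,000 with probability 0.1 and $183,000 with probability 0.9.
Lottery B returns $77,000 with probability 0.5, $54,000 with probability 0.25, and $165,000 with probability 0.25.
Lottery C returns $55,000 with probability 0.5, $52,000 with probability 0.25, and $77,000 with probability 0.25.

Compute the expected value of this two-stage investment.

$125,800

EV(A) = 0.1 × 104000 + 0.9 × 183000 = 10400 + 164700 = 175100
EV(B) = 0.5 × 77000 + 0.25 × 54000 + 0.25 × 165000 = 38500 + 13500 + 41250 = 93250
EV(C) = 0.5 × 55000 + 0.25 × 52000 + 0.25 × 77000 = 27500 + 13000 + 19250 = 59750
Overall = 0.5 × 175100 + 0.25 × 93250 + 0.25 × 59750 = 87550 + 23312.5 + 14937.5 = 125800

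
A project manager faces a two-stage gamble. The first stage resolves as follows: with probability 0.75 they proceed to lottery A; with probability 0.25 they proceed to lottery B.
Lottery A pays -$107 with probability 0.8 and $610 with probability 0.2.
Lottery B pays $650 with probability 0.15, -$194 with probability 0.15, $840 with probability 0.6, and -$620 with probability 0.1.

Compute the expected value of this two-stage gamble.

$154.90

EV(A) = 0.8 × (-107) + 0.2 × 610 = -85.6 + 122 = 36.4
EV(B) = 0.15 × 650 + 0.15 × (-194) + 0.6 × 840 + 0.1 × (-620) = 97.5 − 29.1 + 504 − 62 = 510.4
Overall = 0.75 × 36.4 + 0.25 × 510.4 = 27.3 + 127.6 = 154.9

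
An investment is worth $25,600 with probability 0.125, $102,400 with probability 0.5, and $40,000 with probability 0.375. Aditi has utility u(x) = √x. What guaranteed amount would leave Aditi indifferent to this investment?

$65,025

E[u] = 0.125·√25600 + 0.5·√102400 + 0.375·√40000 = 0.125·160 + 0.5·320 + 0.375·200 = 255
CE = (255)² = 65025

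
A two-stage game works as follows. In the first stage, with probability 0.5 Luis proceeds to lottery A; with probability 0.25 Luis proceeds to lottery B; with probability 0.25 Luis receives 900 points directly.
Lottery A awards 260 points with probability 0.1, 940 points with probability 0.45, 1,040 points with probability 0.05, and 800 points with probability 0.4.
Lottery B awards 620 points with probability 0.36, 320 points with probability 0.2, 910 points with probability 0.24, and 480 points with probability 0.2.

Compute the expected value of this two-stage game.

785.9 points

EV(A) = 0.1 × 260 + 0.45 × 940 + 0.05 × 1040 + 0.4 × 800 = 26 + 423 + 52 + 320 = 821
EV(B) = 0.36 × 620 + 0.2 × 320 + 0.24 × 910 + 0.2 × 480 = 223.2 + 64 + 218.4 + 96 = 601.6
Branch C: 900 (certain)
Overall = 0.5 × 821 + 0.25 × 601.6 + 0.25 × 900 = 410.5 + 150.4 + 225 = 785.9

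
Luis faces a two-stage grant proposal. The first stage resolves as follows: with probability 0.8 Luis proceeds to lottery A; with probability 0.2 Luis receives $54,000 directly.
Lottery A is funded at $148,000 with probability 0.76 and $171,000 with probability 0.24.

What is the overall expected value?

EV(A) = 0.76 × 148000 + 0.24 × 171000 = 112480 + 41040 = 153520
Branch B: 54000 (certain)
Overall = 0.8 × 153520 + 0.2 × 54000 = 122816 + 10800 = 133616

$133,616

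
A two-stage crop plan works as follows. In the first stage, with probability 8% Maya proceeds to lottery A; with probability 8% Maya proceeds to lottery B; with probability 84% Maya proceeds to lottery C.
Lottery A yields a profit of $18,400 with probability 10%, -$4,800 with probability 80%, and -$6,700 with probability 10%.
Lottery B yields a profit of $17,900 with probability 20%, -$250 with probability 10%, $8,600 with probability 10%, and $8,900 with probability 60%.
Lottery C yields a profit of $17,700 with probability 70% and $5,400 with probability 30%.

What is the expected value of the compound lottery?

EV(A) = 0.1 × 18400 + 0.8 × (-4800) + 0.1 × (-6700) = 1840 − 3840 − 670 = -2670
EV(B) = 0.2 × 17900 + 0.1 × (-250) + 0.1 × 8600 + 0.6 × 8900 = 3580 − 25 + 860 + 5340 = 9755
EV(C) = 0.7 × 17700 + 0.3 × 5400 = 12390 + 1620 = 14010
Overall = 0.08 × (-2670) + 0.08 × 9755 + 0.84 × 14010 = -213.6 + 780.4 + 11768.4 = 12335.2

$12,335.20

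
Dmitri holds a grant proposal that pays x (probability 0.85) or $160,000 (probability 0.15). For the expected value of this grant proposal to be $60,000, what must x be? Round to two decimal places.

0.85·x + 0.15·160000 = 60000
0.85·x = 60000 − 24000 = 36000
x = 36000 / 0.85 = 42352.9412

x = $42,352.94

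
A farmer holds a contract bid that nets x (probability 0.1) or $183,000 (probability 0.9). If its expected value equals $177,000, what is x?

x = $123,000

0.1·x + 0.9·183000 = 177000
0.1·x = 177000 − 164700 = 12300
x = 12300 / 0.1 = 123000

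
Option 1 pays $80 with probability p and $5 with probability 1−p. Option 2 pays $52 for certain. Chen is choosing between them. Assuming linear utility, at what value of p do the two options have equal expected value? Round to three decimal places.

p = 0.627

p·80 + (1−p)·5 = 52
75p + 5 = 52
p = (52 − 5) / 75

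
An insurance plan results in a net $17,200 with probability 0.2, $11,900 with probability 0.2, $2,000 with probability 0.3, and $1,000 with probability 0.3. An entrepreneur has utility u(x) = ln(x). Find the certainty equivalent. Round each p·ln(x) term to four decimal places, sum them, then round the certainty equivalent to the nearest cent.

E[u] = 0.2·ln(17200) + 0.2·ln(11900) + 0.3·ln(2000) + 0.3·ln(1000) = 1.9505 + 1.8769 + 2.2803 + 2.0723 = 8.1800
CE = e^8.1800 ≈ 3568.85

$3,568.85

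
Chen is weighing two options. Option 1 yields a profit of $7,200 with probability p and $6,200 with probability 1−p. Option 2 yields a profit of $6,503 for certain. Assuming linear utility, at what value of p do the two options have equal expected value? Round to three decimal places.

p = 0.303

p·7200 + (1−p)·6200 = 6503
1000p + 6200 = 6503
p = (6503 − 6200) / 1000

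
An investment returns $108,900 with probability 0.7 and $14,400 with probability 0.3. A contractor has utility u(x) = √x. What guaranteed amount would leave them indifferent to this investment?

E[u] = 0.7·√108900 + 0.3·√14400 = 0.7·330 + 0.3·120 = 267
CE = (267)² = 71289

$71,289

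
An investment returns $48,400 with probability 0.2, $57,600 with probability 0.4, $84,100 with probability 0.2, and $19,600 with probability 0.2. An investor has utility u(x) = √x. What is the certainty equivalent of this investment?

$51,076

E[u] = 0.2·√48400 + 0.4·√57600 + 0.2·√84100 + 0.2·√19600 = 0.2·220 + 0.4·240 + 0.2·290 + 0.2·140 = 226
CE = (226)² = 51076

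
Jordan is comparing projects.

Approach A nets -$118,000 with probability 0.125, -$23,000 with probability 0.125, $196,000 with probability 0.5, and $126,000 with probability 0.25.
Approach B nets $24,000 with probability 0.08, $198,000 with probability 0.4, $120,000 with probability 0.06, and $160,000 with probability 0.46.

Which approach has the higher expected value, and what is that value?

Approach A = 0.125 × (-118000) + 0.125 × (-23000) + 0.5 × 196000 + 0.25 × 126000 = -14750 − 2875 + 98000 + 31500 = 111875
Approach B = 0.08 × 24000 + 0.4 × 198000 + 0.06 × 120000 + 0.46 × 160000 = 1920 + 79200 + 7200 + 73600 = 161920

Approach B ($161,920)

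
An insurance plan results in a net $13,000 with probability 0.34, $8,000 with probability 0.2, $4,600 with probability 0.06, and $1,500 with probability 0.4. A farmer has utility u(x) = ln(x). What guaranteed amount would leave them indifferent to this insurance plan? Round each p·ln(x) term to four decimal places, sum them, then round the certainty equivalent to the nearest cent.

E[u] = 0.34·ln(13000) + 0.2·ln(8000) + 0.06·ln(4600) + 0.4·ln(1500) = 3.2207 + 1.7974 + 0.5060 + 2.9253 = 8.4494
CE = e^8.4494 ≈ 4672.27

$4,672.27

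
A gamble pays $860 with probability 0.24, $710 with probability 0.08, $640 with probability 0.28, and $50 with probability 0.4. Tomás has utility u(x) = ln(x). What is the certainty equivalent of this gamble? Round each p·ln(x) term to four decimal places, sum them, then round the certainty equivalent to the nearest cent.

E[u] = 0.24·ln(860) + 0.08·ln(710) + 0.28·ln(640) + 0.4·ln(50) = 1.6217 + 0.5252 + 1.8092 + 1.5648 = 5.5209
CE = e^5.5209 ≈ 249.86

$249.86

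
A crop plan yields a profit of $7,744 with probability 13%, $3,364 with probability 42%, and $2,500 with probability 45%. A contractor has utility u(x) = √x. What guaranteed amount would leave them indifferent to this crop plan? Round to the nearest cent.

$3,398.89

E[u] = 0.13·√7744 + 0.42·√3364 + 0.45·√2500 = 0.13·88 + 0.42·58 + 0.45·50 = 58.3
CE = (58.3)² = 3398.89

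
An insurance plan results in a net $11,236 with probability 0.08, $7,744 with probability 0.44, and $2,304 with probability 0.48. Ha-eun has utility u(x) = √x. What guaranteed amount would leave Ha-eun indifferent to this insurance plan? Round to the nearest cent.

$4,933.66

E[u] = 0.08·√11236 + 0.44·√7744 + 0.48·√2304 = 0.08·106 + 0.44·88 + 0.48·48 = 70.24
CE = (70.24)² = 4933.6576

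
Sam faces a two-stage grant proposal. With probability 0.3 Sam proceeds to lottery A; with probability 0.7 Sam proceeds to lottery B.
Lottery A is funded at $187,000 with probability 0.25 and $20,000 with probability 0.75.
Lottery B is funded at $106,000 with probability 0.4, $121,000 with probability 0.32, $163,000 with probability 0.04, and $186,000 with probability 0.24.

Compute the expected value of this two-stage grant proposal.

EV(A) = 0.25 × 187000 + 0.75 × 20000 = 46750 + 15000 = 61750
EV(B) = 0.4 × 106000 + 0.32 × 121000 + 0.04 × 163000 + 0.24 × 186000 = 42400 + 38720 + 6520 + 44640 = 132280
Overall = 0.3 × 61750 + 0.7 × 132280 = 18525 + 92596 = 111121

$111,121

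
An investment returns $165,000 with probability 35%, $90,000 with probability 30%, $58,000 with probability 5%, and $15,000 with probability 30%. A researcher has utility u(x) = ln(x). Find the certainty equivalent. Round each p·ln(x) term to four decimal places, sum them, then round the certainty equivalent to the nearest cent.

$63,589.27

E[u] = 0.35·ln(165000) + 0.3·ln(90000) + 0.05·ln(58000) + 0.3·ln(15000) = 4.2048 + 3.4223 + 0.5484 + 2.8847 = 11.0602
CE = e^11.0602 ≈ 63589.27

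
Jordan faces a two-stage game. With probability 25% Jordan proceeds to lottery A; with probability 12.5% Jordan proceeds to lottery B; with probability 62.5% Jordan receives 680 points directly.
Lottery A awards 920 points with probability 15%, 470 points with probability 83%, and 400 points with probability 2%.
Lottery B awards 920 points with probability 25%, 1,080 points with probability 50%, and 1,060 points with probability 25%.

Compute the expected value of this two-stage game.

EV(A) = 0.15 × 920 + 0.83 × 470 + 0.02 × 400 = 138 + 390.1 + 8 = 536.1
EV(B) = 0.25 × 920 + 0.5 × 1080 + 0.25 × 1060 = 230 + 540 + 265 = 1035
Branch C: 680 (certain)
Overall = 0.25 × 536.1 + 0.125 × 1035 + 0.625 × 680 = 134.025 + 129.375 + 425 = 688.4

688.4 points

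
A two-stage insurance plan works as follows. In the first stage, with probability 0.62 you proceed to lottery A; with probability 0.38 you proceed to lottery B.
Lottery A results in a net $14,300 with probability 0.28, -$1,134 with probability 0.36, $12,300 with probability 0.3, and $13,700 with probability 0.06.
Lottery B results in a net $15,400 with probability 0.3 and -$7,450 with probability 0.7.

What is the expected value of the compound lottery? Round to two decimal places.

$4,800.71

EV(A) = 0.28 × 14300 + 0.36 × (-1134) + 0.3 × 12300 + 0.06 × 13700 = 4004 − 408.24 + 3690 + 822 = 8107.76
EV(B) = 0.3 × 15400 + 0.7 × (-7450) = 4620 − 5215 = -595
Overall = 0.62 × 8107.76 + 0.38 × (-595) = 5026.8112 − 226.1 = 4800.7112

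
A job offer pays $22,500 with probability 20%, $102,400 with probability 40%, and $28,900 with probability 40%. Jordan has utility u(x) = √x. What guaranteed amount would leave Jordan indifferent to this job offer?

$51,076

E[u] = 0.2·√22500 + 0.4·√102400 + 0.4·√28900 = 0.2·150 + 0.4·320 + 0.4·170 = 226
CE = (226)² = 51076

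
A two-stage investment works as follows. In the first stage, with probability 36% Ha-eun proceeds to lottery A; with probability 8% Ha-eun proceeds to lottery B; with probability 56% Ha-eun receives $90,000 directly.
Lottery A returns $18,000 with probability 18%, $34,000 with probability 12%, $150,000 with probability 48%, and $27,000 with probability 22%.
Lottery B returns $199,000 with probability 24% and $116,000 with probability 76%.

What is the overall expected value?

$91,967.20

EV(A) = 0.18 × 18000 + 0.12 × 34000 + 0.48 × 150000 + 0.22 × 27000 = 3240 + 4080 + 72000 + 5940 = 85260
EV(B) = 0.24 × 199000 + 0.76 × 116000 = 47760 + 88160 = 135920
Branch C: 90000 (certain)
Overall = 0.36 × 85260 + 0.08 × 135920 + 0.56 × 90000 = 30693.6 + 10873.6 + 50400 = 91967.2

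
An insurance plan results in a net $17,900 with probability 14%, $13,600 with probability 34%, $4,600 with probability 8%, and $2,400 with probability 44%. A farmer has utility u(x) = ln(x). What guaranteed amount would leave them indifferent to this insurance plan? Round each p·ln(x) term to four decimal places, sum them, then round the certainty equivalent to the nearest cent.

$6,041.45

E[u] = 0.14·ln(17900) + 0.34·ln(13600) + 0.08·ln(4600) + 0.44·ln(2400) = 1.3710 + 3.2361 + 0.6747 + 3.4246 = 8.7064
CE = e^8.7064 ≈ 6041.45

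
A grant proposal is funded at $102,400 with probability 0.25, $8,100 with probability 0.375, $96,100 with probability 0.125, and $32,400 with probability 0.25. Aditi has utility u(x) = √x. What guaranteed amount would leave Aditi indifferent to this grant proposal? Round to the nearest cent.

E[u] = 0.25·√102400 + 0.375·√8100 + 0.125·√96100 + 0.25·√32400 = 0.25·320 + 0.375·90 + 0.125·310 + 0.25·180 = 197.5
CE = (197.5)² = 39006.25

$39,006.25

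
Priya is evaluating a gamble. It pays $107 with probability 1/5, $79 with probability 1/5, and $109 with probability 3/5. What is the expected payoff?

EV = 1/5 × 107 + 1/5 × 79 + 3/5 × 109 = 21.4 + 15.8 + 65.4 = 102.6

$102.60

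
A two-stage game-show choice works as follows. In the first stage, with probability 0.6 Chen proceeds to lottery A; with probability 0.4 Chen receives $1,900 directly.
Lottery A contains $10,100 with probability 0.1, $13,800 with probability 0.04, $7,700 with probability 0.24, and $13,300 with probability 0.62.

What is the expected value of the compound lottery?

EV(A) = 0.1 × 10100 + 0.04 × 13800 + 0.24 × 7700 + 0.62 × 13300 = 1010 + 552 + 1848 + 8246 = 11656
Branch B: 1900 (certain)
Overall = 0.6 × 11656 + 0.4 × 1900 = 6993.6 + 760 = 7753.6

$7,753.60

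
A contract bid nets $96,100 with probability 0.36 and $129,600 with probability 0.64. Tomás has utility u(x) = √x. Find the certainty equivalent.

$116,964

E[u] = 0.36·√96100 + 0.64·√129600 = 0.36·310 + 0.64·360 = 342
CE = (342)² = 116964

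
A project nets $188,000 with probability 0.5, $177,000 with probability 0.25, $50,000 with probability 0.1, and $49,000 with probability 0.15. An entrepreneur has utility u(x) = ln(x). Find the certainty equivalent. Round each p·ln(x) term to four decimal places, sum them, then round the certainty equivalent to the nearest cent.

E[u] = 0.5·ln(188000) + 0.25·ln(177000) + 0.1·ln(50000) + 0.15·ln(49000) = 6.0721 + 3.0210 + 1.0820 + 1.6199 = 11.7950
CE = e^11.7950 ≈ 132587.75

$132,587.75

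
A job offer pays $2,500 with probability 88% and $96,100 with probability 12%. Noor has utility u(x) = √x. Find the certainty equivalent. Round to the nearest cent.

$6,593.44

E[u] = 0.88·√2500 + 0.12·√96100 = 0.88·50 + 0.12·310 = 81.2
CE = (81.2)² = 6593.44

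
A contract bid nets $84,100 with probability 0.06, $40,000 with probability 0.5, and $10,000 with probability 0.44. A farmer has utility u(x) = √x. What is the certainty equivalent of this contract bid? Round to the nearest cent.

E[u] = 0.06·√84100 + 0.5·√40000 + 0.44·√10000 = 0.06·290 + 0.5·200 + 0.44·100 = 161.4
CE = (161.4)² = 26049.96

$26,049.96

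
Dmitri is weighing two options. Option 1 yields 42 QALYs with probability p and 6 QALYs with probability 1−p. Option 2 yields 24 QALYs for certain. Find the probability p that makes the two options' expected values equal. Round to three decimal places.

p·42 + (1−p)·6 = 24
36p + 6 = 24
p = (24 − 6) / 36

p = 0.500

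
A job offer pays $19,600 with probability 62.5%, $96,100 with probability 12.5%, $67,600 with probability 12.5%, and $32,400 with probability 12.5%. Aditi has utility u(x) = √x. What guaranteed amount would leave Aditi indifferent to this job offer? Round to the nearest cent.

$32,851.56

E[u] = 0.625·√19600 + 0.125·√96100 + 0.125·√67600 + 0.125·√32400 = 0.625·140 + 0.125·310 + 0.125·260 + 0.125·180 = 181.25
CE = (181.25)² = 32851.5625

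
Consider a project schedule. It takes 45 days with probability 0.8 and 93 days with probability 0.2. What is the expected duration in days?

54.6 days

EV = 0.8 × 45 + 0.2 × 93 = 36 + 18.6 = 54.6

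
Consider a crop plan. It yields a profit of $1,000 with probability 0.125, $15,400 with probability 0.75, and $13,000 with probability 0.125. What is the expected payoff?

$13,300

EV = 0.125 × 1000 + 0.75 × 15400 + 0.125 × 13000 = 125 + 11550 + 1625 = 13300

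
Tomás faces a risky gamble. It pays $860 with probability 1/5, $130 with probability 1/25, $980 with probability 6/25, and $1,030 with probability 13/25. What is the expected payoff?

EV = 1/5 × 860 + 1/25 × 130 + 6/25 × 980 + 13/25 × 1030 = 172 + 5.2 + 235.2 + 535.6 = 948

$948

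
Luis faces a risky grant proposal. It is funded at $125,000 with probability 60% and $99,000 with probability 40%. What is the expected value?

EV = 0.6 × 125000 + 0.4 × 99000 = 75000 + 39600 = 114600

$114,600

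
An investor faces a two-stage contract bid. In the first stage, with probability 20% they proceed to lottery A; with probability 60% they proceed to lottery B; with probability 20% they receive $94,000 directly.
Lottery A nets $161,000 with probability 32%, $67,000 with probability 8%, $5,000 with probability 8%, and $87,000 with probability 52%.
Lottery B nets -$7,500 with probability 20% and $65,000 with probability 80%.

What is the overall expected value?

EV(A) = 0.32 × 161000 + 0.08 × 67000 + 0.08 × 5000 + 0.52 × 87000 = 51520 + 5360 + 400 + 45240 = 102520
EV(B) = 0.2 × (-7500) + 0.8 × 65000 = -1500 + 52000 = 50500
Branch C: 94000 (certain)
Overall = 0.2 × 102520 + 0.6 × 50500 + 0.2 × 94000 = 20504 + 30300 + 18800 = 69604

$69,604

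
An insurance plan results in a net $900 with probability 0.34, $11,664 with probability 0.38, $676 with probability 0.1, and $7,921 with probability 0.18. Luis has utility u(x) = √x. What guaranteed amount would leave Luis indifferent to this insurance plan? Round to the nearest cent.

$4,880.42

E[u] = 0.34·√900 + 0.38·√11664 + 0.1·√676 + 0.18·√7921 = 0.34·30 + 0.38·108 + 0.1·26 + 0.18·89 = 69.86
CE = (69.86)² = 4880.4196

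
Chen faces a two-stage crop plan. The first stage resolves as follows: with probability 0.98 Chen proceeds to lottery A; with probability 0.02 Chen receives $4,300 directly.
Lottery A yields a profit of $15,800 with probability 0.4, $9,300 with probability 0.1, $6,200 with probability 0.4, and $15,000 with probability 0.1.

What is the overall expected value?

$11,091.40

EV(A) = 0.4 × 15800 + 0.1 × 9300 + 0.4 × 6200 + 0.1 × 15000 = 6320 + 930 + 2480 + 1500 = 11230
Branch B: 4300 (certain)
Overall = 0.98 × 11230 + 0.02 × 4300 = 11005.4 + 86 = 11091.4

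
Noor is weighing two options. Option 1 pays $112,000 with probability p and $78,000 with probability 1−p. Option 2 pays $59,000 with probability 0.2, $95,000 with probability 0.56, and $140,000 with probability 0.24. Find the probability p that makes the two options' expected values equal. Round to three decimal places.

p = 0.606

EV(Option 2) = 0.2 × 59000 + 0.56 × 95000 + 0.24 × 140000 = 11800 + 53200 + 33600 = 98600
p·112000 + (1−p)·78000 = 98600
34000p + 78000 = 98600
p = (98600 − 78000) / 34000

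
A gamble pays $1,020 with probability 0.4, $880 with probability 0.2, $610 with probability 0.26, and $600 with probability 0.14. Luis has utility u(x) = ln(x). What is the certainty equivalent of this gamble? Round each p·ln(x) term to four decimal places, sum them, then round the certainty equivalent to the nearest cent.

E[u] = 0.4·ln(1020) + 0.2·ln(880) + 0.26·ln(610) + 0.14·ln(600) = 2.7710 + 1.3560 + 1.6675 + 0.8956 = 6.6901
CE = e^6.6901 ≈ 804.40

$804.40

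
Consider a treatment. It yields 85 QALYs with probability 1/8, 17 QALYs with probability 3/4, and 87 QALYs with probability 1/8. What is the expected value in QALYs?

34.25 QALYs

EV = 1/8 × 85 + 3/4 × 17 + 1/8 × 87 = 10.625 + 12.75 + 10.875 = 34.25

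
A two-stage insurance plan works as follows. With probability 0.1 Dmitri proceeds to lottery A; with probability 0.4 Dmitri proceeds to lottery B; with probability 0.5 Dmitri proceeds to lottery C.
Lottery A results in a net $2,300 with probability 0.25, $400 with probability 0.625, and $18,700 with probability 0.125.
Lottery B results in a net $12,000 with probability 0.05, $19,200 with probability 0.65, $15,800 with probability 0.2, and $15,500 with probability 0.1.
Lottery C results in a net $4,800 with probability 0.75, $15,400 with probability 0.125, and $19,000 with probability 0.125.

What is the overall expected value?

EV(A) = 0.25 × 2300 + 0.625 × 400 + 0.125 × 18700 = 575 + 250 + 2337.5 = 3162.5
EV(B) = 0.05 × 12000 + 0.65 × 19200 + 0.2 × 15800 + 0.1 × 15500 = 600 + 12480 + 3160 + 1550 = 17790
EV(C) = 0.75 × 4800 + 0.125 × 15400 + 0.125 × 19000 = 3600 + 1925 + 2375 = 7900
Overall = 0.1 × 3162.5 + 0.4 × 17790 + 0.5 × 7900 = 316.25 + 7116 + 3950 = 11382.25

$11,382.25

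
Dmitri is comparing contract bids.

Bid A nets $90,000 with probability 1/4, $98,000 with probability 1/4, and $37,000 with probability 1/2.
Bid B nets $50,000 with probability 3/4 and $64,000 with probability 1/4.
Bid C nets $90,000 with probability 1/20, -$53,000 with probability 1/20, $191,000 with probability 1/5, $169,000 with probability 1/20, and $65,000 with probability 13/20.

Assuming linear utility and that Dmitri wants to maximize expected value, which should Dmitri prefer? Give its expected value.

Bid A = 1/4 × 90000 + 1/4 × 98000 + 1/2 × 37000 = 22500 + 24500 + 18500 = 65500
Bid B = 3/4 × 50000 + 1/4 × 64000 = 37500 + 16000 = 53500
Bid C = 1/20 × 90000 + 1/20 × (-53000) + 1/5 × 191000 + 1/20 × 169000 + 13/20 × 65000 = 4500 − 2650 + 38200 + 8450 + 42250 = 90750

Bid C ($90,750)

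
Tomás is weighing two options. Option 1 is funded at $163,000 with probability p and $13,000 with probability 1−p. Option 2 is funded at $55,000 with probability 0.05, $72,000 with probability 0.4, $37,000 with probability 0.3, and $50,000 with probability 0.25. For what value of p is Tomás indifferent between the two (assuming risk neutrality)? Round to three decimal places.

EV(Option 2) = 0.05 × 55000 + 0.4 × 72000 + 0.3 × 37000 + 0.25 × 50000 = 2750 + 28800 + 11100 + 12500 = 55150
p·163000 + (1−p)·13000 = 55150
150000p + 13000 = 55150
p = (55150 − 13000) / 150000

p = 0.281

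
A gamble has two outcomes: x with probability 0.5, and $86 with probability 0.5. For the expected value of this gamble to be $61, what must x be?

0.5·x + 0.5·86 = 61
0.5·x = 61 − 43 = 18
x = 18 / 0.5 = 36

x = $36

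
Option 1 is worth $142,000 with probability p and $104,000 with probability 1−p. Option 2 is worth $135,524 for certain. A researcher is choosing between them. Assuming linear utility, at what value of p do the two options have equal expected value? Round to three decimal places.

p·142000 + (1−p)·104000 = 135524
38000p + 104000 = 135524
p = (135524 − 104000) / 38000

p = 0.830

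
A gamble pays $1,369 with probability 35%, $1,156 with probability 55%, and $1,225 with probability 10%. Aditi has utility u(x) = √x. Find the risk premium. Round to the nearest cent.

$1.93

E[u] = 0.35·√1369 + 0.55·√1156 + 0.1·√1225 = 0.35·37 + 0.55·34 + 0.1·35 = 35.15
CE = (35.15)² = 1235.5225
Risk premium = EV − CE = 1237.45 − 1235.5225 = 1.9275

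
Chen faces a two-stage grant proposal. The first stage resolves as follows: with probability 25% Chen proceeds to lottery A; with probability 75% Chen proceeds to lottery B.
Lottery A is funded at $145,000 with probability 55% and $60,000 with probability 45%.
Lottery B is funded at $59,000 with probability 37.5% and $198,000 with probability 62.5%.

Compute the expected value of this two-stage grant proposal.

EV(A) = 0.55 × 145000 + 0.45 × 60000 = 79750 + 27000 = 106750
EV(B) = 0.375 × 59000 + 0.625 × 198000 = 22125 + 123750 = 145875
Overall = 0.25 × 106750 + 0.75 × 145875 = 26687.5 + 109406.25 = 136093.75

$136,093.75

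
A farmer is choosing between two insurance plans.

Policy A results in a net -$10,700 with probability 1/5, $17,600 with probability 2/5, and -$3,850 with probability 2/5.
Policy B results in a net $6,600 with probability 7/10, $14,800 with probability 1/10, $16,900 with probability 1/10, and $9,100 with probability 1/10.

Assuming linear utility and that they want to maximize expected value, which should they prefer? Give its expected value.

Policy A = 1/5 × (-10700) + 2/5 × 17600 + 2/5 × (-3850) = -2140 + 7040 − 1540 = 3360
Policy B = 7/10 × 6600 + 1/10 × 14800 + 1/10 × 16900 + 1/10 × 9100 = 4620 + 1480 + 1690 + 910 = 8700

Policy B ($8,700)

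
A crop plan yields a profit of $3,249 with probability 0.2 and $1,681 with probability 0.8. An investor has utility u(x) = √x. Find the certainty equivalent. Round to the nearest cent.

E[u] = 0.2·√3249 + 0.8·√1681 = 0.2·57 + 0.8·41 = 44.2
CE = (44.2)² = 1953.64

$1,953.64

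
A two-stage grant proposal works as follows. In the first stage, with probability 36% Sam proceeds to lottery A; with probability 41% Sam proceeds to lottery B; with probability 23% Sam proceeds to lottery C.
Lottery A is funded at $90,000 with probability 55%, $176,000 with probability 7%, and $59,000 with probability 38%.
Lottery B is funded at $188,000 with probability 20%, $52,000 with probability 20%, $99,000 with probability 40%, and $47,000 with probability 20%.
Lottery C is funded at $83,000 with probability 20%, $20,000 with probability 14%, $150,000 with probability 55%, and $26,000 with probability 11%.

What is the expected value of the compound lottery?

EV(A) = 0.55 × 90000 + 0.07 × 176000 + 0.38 × 59000 = 49500 + 12320 + 22420 = 84240
EV(B) = 0.2 × 188000 + 0.2 × 52000 + 0.4 × 99000 + 0.2 × 47000 = 37600 + 10400 + 39600 + 9400 = 97000
EV(C) = 0.2 × 83000 + 0.14 × 20000 + 0.55 × 150000 + 0.11 × 26000 = 16600 + 2800 + 82500 + 2860 = 104760
Overall = 0.36 × 84240 + 0.41 × 97000 + 0.23 × 104760 = 30326.4 + 39770 + 24094.8 = 94191.2

$94,191.20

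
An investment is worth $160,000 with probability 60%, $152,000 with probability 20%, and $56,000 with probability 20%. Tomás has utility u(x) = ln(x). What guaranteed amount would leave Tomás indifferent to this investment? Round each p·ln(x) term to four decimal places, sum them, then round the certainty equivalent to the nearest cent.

E[u] = 0.6·ln(160000) + 0.2·ln(152000) + 0.2·ln(56000) = 7.1898 + 2.3863 + 2.1866 = 11.7627
CE = e^11.7627 ≈ 128373.59

$128,373.59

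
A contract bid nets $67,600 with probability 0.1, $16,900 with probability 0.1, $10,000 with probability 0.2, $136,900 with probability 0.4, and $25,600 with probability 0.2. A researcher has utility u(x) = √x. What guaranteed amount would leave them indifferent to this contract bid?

$57,121

E[u] = 0.1·√67600 + 0.1·√16900 + 0.2·√10000 + 0.4·√136900 + 0.2·√25600 = 0.1·260 + 0.1·130 + 0.2·100 + 0.4·370 + 0.2·160 = 239
CE = (239)² = 57121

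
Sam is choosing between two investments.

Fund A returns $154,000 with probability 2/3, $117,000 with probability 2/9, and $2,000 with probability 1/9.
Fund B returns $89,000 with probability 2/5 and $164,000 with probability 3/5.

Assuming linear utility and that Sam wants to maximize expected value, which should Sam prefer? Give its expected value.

Fund B ($134,000)

Fund A = 2/3 × 154000 + 2/9 × 117000 + 1/9 × 2000 = 102666.6667 + 26000 + 222.2222 = 128888.8889
Fund B = 2/5 × 89000 + 3/5 × 164000 = 35600 + 98400 = 134000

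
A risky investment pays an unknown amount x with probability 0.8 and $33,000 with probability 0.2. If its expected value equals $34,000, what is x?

x = $34,250

0.8·x + 0.2·33000 = 34000
0.8·x = 34000 − 6600 = 27400
x = 27400 / 0.8 = 34250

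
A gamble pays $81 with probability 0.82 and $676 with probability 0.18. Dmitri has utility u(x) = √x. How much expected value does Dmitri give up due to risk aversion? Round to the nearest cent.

E[u] = 0.82·√81 + 0.18·√676 = 0.82·9 + 0.18·26 = 12.06
CE = (12.06)² = 145.4436
Risk premium = EV − CE = 188.1 − 145.4436 = 42.6564

$42.66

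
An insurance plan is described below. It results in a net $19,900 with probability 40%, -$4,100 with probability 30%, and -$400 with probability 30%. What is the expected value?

$6,610

EV = 0.4 × 19900 + 0.3 × (-4100) + 0.3 × (-400) = 7960 − 1230 − 120 = 6610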